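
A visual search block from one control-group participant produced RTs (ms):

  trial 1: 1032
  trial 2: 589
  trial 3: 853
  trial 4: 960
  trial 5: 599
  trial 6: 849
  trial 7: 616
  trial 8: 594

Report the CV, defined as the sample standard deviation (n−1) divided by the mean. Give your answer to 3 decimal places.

0.240

n = 8, Σ = 6092, M = 761.5000
Σ(x−M)² = 233990.000; s = √(233990.000/7) = 182.8309
CV = 182.8309 / 761.5000 = 0.24009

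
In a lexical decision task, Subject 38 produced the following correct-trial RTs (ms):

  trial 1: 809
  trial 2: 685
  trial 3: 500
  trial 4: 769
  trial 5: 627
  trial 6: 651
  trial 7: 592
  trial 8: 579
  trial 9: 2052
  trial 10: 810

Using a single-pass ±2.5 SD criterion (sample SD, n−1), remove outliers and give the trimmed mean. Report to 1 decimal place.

n = 10, ΣRT = 8074, M = 807.400
Σ(x−M)² = 1815558.40; s = √(1815558.40/9) = 449.142
Cutoffs: 807.400 ± 2.5·449.142 → [-315.5, 1930.3]
Outside: 2052 → excluded.
Retained (n=9): Σ = 6022, mean = 6022/9 = 669.111

669.1 ms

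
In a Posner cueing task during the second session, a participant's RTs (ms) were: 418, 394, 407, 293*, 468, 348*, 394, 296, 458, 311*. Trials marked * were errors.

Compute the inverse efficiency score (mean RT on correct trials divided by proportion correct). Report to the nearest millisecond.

579 ms

Correct trials (n=7): 418, 394, 407, 468, 394, 296, 458
Mean correct RT = 2835/7 = 405.0000 ms
Proportion correct = 7/10
IES = 405.0000 / (7/10) = 578.571 ms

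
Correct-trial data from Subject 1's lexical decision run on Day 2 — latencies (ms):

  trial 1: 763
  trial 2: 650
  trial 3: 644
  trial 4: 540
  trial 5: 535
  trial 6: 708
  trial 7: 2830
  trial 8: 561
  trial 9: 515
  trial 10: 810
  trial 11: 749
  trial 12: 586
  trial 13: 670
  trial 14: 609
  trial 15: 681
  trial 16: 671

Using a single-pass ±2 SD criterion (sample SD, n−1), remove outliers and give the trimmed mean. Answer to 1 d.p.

n = 16, ΣRT = 12522, M = 782.625
Σ(x−M)² = 4581589.75; s = √(4581589.75/15) = 552.666
Cutoffs: 782.625 ± 2·552.666 → [-322.7, 1888.0]
Outside: 2830 → excluded.
Retained (n=15): Σ = 9692, mean = 9692/15 = 646.133

646.1 ms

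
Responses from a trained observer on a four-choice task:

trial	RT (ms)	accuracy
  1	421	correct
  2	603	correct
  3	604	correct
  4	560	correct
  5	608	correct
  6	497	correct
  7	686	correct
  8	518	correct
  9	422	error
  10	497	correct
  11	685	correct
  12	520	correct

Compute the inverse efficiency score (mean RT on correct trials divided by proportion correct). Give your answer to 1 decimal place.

614.8 ms

Correct trials (n=11): 421, 603, 604, 560, 608, 497, 686, 518, 497, 685, 520
Mean correct RT = 6199/11 = 563.5455 ms
Proportion correct = 11/12
IES = 563.5455 / (11/12) = 614.777 ms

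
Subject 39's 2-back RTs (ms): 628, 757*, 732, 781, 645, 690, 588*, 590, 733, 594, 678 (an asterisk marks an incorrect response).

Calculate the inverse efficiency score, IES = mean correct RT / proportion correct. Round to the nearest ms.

Correct trials (n=9): 628, 732, 781, 645, 690, 590, 733, 594, 678
Mean correct RT = 6071/9 = 674.5556 ms
Proportion correct = 9/11
IES = 674.5556 / (9/11) = 824.457 ms

824 ms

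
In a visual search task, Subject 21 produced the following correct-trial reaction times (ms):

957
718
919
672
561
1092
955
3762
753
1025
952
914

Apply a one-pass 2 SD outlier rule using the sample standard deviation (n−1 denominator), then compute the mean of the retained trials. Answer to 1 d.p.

n = 12, ΣRT = 13280, M = 1106.667
Σ(x−M)² = 7962172.67; s = √(7962172.67/11) = 850.784
Cutoffs: 1106.667 ± 2·850.784 → [-594.9, 2808.2]
Outside: 3762 → excluded.
Retained (n=11): Σ = 9518, mean = 9518/11 = 865.273

865.3 ms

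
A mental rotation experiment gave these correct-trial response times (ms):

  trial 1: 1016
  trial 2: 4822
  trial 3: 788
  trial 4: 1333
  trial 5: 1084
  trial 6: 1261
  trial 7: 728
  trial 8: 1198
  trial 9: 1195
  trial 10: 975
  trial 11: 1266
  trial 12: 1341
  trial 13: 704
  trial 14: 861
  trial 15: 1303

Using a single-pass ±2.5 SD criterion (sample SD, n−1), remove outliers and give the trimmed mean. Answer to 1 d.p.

n = 15, ΣRT = 19875, M = 1325.000
Σ(x−M)² = 13792196.00; s = √(13792196.00/14) = 992.551
Cutoffs: 1325.000 ± 2.5·992.551 → [-1156.4, 3806.4]
Outside: 4822 → excluded.
Retained (n=14): Σ = 15053, mean = 15053/14 = 1075.214

1075.2 ms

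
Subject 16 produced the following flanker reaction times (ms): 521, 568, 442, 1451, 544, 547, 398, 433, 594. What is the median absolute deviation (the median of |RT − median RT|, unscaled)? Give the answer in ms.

Sorted: 398, 433, 442, 521, 544, 547, 568, 594, 1451 → median = 544
|x − 544|: 23, 24, 102, 907, 0, 3, 146, 111, 50
Sorted deviations: 0, 3, 23, 24, 50, 102, 111, 146, 907 → MAD = 50

50 ms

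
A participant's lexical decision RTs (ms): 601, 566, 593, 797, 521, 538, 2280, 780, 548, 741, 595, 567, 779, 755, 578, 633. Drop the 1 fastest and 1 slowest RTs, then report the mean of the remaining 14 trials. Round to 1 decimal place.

647.9 ms

Sorted: 521, 538, 548, 566, 567, 578, 593, 595, 601, 633, 741, 755, 779, 780, 797, 2280
Drop lowest 1 (521) and highest 1 (2280)
Remaining (n=14): Σ = 9071, mean = 9071/14 = 647.929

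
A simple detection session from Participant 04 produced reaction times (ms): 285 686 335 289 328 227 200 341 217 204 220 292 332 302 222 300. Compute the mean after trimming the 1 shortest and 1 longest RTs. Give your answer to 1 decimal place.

278.1 ms

Sorted: 200, 204, 217, 220, 222, 227, 285, 289, 292, 300, 302, 328, 332, 335, 341, 686
Drop lowest 1 (200) and highest 1 (686)
Remaining (n=14): Σ = 3894, mean = 3894/14 = 278.143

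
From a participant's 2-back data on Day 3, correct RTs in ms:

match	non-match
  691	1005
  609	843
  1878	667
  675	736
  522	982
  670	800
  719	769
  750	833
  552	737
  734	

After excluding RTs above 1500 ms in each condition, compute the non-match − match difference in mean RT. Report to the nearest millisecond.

161 ms

match: exclude 1878
M(match) = 5922/9 = 658.000
M(non-match) = 7372/9 = 819.111
Difference = 819.111 − 658.000 = 161.111 ms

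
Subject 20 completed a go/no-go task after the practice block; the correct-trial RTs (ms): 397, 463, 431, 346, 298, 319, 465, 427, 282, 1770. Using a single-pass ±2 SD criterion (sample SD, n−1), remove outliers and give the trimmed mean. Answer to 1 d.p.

n = 10, ΣRT = 5198, M = 519.800
Σ(x−M)² = 1777077.60; s = √(1777077.60/9) = 444.357
Cutoffs: 519.800 ± 2·444.357 → [-368.9, 1408.5]
Outside: 1770 → excluded.
Retained (n=9): Σ = 3428, mean = 3428/9 = 380.889

380.9 ms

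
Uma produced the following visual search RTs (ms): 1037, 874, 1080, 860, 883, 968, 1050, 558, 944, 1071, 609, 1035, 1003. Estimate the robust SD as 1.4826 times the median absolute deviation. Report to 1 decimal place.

Sorted: 558, 609, 860, 874, 883, 944, 968, 1003, 1035, 1037, 1050, 1071, 1080 → median = 968
|x − 968| sorted: 0, 24, 35, 67, 69, 82, 85, 94, 103, 108, 112, 359, 410 → MAD = 85
Robust SD ≈ 1.4826 × 85 = 126.021

126.0 ms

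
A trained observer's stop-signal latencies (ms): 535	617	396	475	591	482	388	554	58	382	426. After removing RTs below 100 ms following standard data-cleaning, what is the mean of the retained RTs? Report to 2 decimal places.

Excluded: 58
Retained (n=10): Σ = 4846
Mean = 4846/10 = 484.6000

484.60 ms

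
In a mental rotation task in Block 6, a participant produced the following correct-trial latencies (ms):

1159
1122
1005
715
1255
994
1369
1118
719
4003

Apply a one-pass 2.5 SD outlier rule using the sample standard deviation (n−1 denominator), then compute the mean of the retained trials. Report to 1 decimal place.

1050.7 ms

n = 10, ΣRT = 13459, M = 1345.900
Σ(x−M)² = 8237062.90; s = √(8237062.90/9) = 956.676
Cutoffs: 1345.900 ± 2.5·956.676 → [-1045.8, 3737.6]
Outside: 4003 → excluded.
Retained (n=9): Σ = 9456, mean = 9456/9 = 1050.667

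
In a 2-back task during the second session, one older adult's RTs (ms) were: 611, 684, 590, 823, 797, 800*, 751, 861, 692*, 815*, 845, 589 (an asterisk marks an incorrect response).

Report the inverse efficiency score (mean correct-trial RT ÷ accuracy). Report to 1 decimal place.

Correct trials (n=9): 611, 684, 590, 823, 797, 751, 861, 845, 589
Mean correct RT = 6551/9 = 727.8889 ms
Proportion correct = 9/12
IES = 727.8889 / (9/12) = 970.519 ms

970.5 ms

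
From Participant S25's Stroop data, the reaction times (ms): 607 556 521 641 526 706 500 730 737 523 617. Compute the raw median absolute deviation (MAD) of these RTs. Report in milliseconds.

84 ms

Sorted: 500, 521, 523, 526, 556, 607, 617, 641, 706, 730, 737 → median = 607
|x − 607|: 0, 51, 86, 34, 81, 99, 107, 123, 130, 84, 10
Sorted deviations: 0, 10, 34, 51, 81, 84, 86, 99, 107, 123, 130 → MAD = 84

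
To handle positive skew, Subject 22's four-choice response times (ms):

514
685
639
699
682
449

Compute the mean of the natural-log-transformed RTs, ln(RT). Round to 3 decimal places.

ln(RT): 6.2422, 6.5294, 6.4599, 6.5497, 6.5250, 6.1070
Σ ln(RT) = 38.4132
Mean = 38.4132/6 = 6.40221

6.402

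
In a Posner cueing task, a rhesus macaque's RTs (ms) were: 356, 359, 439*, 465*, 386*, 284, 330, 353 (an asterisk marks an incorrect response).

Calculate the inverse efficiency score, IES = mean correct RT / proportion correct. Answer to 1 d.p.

Correct trials (n=5): 356, 359, 284, 330, 353
Mean correct RT = 1682/5 = 336.4000 ms
Proportion correct = 5/8
IES = 336.4000 / (5/8) = 538.240 ms

538.2 ms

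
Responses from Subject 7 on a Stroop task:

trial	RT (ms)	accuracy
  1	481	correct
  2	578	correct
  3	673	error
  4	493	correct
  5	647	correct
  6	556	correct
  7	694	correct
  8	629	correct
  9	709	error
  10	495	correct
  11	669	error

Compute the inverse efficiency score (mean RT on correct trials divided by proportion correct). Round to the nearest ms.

Correct trials (n=8): 481, 578, 493, 647, 556, 694, 629, 495
Mean correct RT = 4573/8 = 571.6250 ms
Proportion correct = 8/11
IES = 571.6250 / (8/11) = 785.984 ms

786 ms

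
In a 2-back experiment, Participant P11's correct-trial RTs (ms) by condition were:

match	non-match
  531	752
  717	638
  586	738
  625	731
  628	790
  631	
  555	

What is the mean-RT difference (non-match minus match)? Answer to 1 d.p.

119.4 ms

M(match) = 4273/7 = 610.429
M(non-match) = 3649/5 = 729.800
Difference = 729.800 − 610.429 = 119.371 ms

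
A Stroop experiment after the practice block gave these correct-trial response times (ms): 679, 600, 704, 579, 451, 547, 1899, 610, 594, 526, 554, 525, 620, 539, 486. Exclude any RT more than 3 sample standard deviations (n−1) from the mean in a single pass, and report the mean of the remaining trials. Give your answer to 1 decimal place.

n = 15, ΣRT = 9913, M = 660.867
Σ(x−M)² = 1704807.73; s = √(1704807.73/14) = 348.958
Cutoffs: 660.867 ± 3·348.958 → [-386.0, 1707.7]
Outside: 1899 → excluded.
Retained (n=14): Σ = 8014, mean = 8014/14 = 572.429

572.4 ms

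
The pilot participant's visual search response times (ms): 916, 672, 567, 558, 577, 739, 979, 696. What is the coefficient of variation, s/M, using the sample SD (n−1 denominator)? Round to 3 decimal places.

n = 8, Σ = 5704, M = 713.0000
Σ(x−M)² = 178448.000; s = √(178448.000/7) = 159.6639
CV = 159.6639 / 713.0000 = 0.22393

0.224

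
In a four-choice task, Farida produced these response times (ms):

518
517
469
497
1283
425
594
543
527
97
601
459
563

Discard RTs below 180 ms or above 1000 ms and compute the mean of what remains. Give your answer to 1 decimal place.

519.4 ms

Excluded: 97, 1283
Retained (n=11): Σ = 5713
Mean = 5713/11 = 519.3636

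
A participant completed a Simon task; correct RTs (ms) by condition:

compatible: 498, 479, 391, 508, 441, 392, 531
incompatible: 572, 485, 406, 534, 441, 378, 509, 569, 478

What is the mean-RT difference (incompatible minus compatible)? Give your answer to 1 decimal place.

M(compatible) = 3240/7 = 462.857
M(incompatible) = 4372/9 = 485.778
Difference = 485.778 − 462.857 = 22.921 ms

22.9 ms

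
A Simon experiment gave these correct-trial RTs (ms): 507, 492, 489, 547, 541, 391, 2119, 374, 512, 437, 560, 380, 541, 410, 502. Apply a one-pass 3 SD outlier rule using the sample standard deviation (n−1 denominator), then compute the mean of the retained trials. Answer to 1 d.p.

477.4 ms

n = 15, ΣRT = 8802, M = 586.800
Σ(x−M)² = 2571926.40; s = √(2571926.40/14) = 428.613
Cutoffs: 586.800 ± 3·428.613 → [-699.0, 1872.6]
Outside: 2119 → excluded.
Retained (n=14): Σ = 6683, mean = 6683/14 = 477.357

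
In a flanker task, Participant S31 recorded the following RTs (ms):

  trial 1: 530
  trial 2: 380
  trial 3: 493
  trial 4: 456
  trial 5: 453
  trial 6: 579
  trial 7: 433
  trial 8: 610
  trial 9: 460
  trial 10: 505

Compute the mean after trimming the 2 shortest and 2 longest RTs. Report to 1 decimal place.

482.8 ms

Sorted: 380, 433, 453, 456, 460, 493, 505, 530, 579, 610
Drop lowest 2 (380, 433) and highest 2 (579, 610)
Remaining (n=6): Σ = 2897, mean = 2897/6 = 482.833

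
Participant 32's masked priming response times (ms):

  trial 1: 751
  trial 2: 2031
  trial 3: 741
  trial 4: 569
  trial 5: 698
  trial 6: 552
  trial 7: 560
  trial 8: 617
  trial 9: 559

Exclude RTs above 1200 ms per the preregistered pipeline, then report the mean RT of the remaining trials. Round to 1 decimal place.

Excluded: 2031
Retained (n=8): Σ = 5047
Mean = 5047/8 = 630.8750

630.9 ms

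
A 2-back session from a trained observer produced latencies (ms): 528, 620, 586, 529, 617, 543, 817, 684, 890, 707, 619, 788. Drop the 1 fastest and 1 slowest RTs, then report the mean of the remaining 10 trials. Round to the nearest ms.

651 ms

Sorted: 528, 529, 543, 586, 617, 619, 620, 684, 707, 788, 817, 890
Drop lowest 1 (528) and highest 1 (890)
Remaining (n=10): Σ = 6510, mean = 6510/10 = 651.000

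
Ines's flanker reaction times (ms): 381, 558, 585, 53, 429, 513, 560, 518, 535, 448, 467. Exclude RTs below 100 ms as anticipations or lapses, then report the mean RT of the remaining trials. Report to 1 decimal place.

499.4 ms

Excluded: 53
Retained (n=10): Σ = 4994
Mean = 4994/10 = 499.4000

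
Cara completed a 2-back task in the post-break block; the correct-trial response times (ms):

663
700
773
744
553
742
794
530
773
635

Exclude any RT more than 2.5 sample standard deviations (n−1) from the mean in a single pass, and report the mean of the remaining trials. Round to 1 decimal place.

690.7 ms

n = 10, ΣRT = 6907, M = 690.700
Σ(x−M)² = 78432.10; s = √(78432.10/9) = 93.352
Cutoffs: 690.700 ± 2.5·93.352 → [457.3, 924.1]
No RTs fall outside the cutoffs; all 10 retained. Mean = 6907/10 = 690.700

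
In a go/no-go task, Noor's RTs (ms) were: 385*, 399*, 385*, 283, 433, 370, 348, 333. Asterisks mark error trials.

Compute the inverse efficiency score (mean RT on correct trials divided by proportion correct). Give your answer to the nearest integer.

565 ms

Correct trials (n=5): 283, 433, 370, 348, 333
Mean correct RT = 1767/5 = 353.4000 ms
Proportion correct = 5/8
IES = 353.4000 / (5/8) = 565.440 ms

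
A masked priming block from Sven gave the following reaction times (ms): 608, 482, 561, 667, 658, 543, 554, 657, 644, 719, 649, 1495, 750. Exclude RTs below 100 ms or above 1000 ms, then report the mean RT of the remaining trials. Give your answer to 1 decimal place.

624.3 ms

Excluded: 1495
Retained (n=12): Σ = 7492
Mean = 7492/12 = 624.3333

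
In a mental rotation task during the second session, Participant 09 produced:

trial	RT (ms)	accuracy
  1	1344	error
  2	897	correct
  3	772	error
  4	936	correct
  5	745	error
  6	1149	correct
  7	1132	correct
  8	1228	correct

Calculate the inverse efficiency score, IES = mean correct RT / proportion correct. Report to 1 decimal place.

Correct trials (n=5): 897, 936, 1149, 1132, 1228
Mean correct RT = 5342/5 = 1068.4000 ms
Proportion correct = 5/8
IES = 1068.4000 / (5/8) = 1709.440 ms

1709.4 ms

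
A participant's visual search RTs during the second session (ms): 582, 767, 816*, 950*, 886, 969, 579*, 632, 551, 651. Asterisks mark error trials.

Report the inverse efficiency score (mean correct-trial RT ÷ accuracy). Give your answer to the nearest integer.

Correct trials (n=7): 582, 767, 886, 969, 632, 551, 651
Mean correct RT = 5038/7 = 719.7143 ms
Proportion correct = 7/10
IES = 719.7143 / (7/10) = 1028.163 ms

1028 ms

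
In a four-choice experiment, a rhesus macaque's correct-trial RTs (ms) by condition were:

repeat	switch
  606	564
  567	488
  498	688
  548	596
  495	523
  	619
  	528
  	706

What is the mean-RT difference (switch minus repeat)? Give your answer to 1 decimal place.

M(repeat) = 2714/5 = 542.800
M(switch) = 4712/8 = 589.000
Difference = 589.000 − 542.800 = 46.200 ms

46.2 ms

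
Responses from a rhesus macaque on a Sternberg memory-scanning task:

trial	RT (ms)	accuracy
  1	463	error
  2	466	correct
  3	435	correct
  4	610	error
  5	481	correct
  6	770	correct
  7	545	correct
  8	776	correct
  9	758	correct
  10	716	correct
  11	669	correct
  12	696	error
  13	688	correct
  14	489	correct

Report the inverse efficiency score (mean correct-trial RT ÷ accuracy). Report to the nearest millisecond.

786 ms

Correct trials (n=11): 466, 435, 481, 770, 545, 776, 758, 716, 669, 688, 489
Mean correct RT = 6793/11 = 617.5455 ms
Proportion correct = 11/14
IES = 617.5455 / (11/14) = 785.967 ms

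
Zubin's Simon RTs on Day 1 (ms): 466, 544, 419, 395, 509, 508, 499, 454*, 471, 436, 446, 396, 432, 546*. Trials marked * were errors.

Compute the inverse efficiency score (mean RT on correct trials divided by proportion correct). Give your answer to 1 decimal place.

536.8 ms

Correct trials (n=12): 466, 544, 419, 395, 509, 508, 499, 471, 436, 446, 396, 432
Mean correct RT = 5521/12 = 460.0833 ms
Proportion correct = 12/14
IES = 460.0833 / (12/14) = 536.764 ms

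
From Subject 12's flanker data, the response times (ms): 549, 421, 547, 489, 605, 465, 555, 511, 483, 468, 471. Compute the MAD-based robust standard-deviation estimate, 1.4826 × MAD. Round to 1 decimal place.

35.6 ms

Sorted: 421, 465, 468, 471, 483, 489, 511, 547, 549, 555, 605 → median = 489
|x − 489| sorted: 0, 6, 18, 21, 22, 24, 58, 60, 66, 68, 116 → MAD = 24
Robust SD ≈ 1.4826 × 24 = 35.582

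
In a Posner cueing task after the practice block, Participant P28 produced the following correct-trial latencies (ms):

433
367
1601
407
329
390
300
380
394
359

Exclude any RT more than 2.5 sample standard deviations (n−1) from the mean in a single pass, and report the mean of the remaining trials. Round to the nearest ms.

n = 10, ΣRT = 4960, M = 496.000
Σ(x−M)² = 1369726.00; s = √(1369726.00/9) = 390.118
Cutoffs: 496.000 ± 2.5·390.118 → [-479.3, 1471.3]
Outside: 1601 → excluded.
Retained (n=9): Σ = 3359, mean = 3359/9 = 373.222

373 ms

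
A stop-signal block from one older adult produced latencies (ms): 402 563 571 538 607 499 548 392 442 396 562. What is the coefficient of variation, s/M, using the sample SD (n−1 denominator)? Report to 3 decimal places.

n = 11, Σ = 5520, M = 501.8182
Σ(x−M)² = 63463.636; s = √(63463.636/10) = 79.6641
CV = 79.6641 / 501.8182 = 0.15875

0.159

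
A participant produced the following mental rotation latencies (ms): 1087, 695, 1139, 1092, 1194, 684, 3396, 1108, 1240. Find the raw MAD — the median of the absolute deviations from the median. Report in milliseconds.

Sorted: 684, 695, 1087, 1092, 1108, 1139, 1194, 1240, 3396 → median = 1108
|x − 1108|: 21, 413, 31, 16, 86, 424, 2288, 0, 132
Sorted deviations: 0, 16, 21, 31, 86, 132, 413, 424, 2288 → MAD = 86

86 ms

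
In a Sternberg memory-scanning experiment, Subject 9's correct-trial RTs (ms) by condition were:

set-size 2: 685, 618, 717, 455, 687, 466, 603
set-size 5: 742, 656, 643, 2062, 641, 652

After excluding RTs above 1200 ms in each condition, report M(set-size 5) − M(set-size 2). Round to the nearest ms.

62 ms

set-size 5: exclude 2062
M(set-size 2) = 4231/7 = 604.429
M(set-size 5) = 3334/5 = 666.800
Difference = 666.800 − 604.429 = 62.371 ms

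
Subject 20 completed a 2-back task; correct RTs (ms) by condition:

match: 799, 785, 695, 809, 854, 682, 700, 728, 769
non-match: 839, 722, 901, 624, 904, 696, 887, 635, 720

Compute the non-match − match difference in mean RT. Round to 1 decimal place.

11.9 ms

M(match) = 6821/9 = 757.889
M(non-match) = 6928/9 = 769.778
Difference = 769.778 − 757.889 = 11.889 ms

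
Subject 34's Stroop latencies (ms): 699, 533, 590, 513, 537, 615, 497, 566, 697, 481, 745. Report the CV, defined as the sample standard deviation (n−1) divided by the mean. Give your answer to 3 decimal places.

n = 11, Σ = 6473, M = 588.4545
Σ(x−M)² = 81046.727; s = √(81046.727/10) = 90.0260
CV = 90.0260 / 588.4545 = 0.15299

0.153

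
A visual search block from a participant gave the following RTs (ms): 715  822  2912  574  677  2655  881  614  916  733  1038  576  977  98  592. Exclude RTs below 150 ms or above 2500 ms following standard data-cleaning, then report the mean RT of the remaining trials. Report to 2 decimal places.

759.58 ms

Excluded: 98, 2655, 2912
Retained (n=12): Σ = 9115
Mean = 9115/12 = 759.5833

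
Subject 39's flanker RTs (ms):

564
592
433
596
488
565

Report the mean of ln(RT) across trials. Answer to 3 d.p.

6.284

ln(RT): 6.3351, 6.3835, 6.0707, 6.3902, 6.1903, 6.3368
Σ ln(RT) = 37.7067
Mean = 37.7067/6 = 6.28445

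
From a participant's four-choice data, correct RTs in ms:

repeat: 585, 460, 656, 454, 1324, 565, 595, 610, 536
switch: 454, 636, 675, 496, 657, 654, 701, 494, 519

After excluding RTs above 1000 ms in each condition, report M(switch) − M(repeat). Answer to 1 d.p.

repeat: exclude 1324
M(repeat) = 4461/8 = 557.625
M(switch) = 5286/9 = 587.333
Difference = 587.333 − 557.625 = 29.708 ms

29.7 ms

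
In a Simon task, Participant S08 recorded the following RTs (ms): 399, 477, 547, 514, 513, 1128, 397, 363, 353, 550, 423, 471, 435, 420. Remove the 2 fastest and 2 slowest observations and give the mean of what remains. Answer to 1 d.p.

459.6 ms

Sorted: 353, 363, 397, 399, 420, 423, 435, 471, 477, 513, 514, 547, 550, 1128
Drop lowest 2 (353, 363) and highest 2 (550, 1128)
Remaining (n=10): Σ = 4596, mean = 4596/10 = 459.600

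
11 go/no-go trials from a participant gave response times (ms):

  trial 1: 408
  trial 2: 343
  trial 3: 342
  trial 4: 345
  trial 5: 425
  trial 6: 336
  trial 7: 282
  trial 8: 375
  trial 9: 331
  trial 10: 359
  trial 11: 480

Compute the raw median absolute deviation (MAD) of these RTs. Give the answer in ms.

Sorted: 282, 331, 336, 342, 343, 345, 359, 375, 408, 425, 480 → median = 345
|x − 345|: 63, 2, 3, 0, 80, 9, 63, 30, 14, 14, 135
Sorted deviations: 0, 2, 3, 9, 14, 14, 30, 63, 63, 80, 135 → MAD = 14

14 ms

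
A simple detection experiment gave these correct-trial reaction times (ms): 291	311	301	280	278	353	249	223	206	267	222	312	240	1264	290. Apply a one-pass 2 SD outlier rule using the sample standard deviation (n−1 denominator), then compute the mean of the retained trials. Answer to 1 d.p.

n = 15, ΣRT = 5087, M = 339.133
Σ(x−M)² = 938603.73; s = √(938603.73/14) = 258.927
Cutoffs: 339.133 ± 2·258.927 → [-178.7, 857.0]
Outside: 1264 → excluded.
Retained (n=14): Σ = 3823, mean = 3823/14 = 273.071

273.1 ms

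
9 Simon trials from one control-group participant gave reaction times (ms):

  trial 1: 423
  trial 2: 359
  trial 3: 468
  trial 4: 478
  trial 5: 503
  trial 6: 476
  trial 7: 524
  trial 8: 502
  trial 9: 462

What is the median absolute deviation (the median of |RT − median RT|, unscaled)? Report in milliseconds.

Sorted: 359, 423, 462, 468, 476, 478, 502, 503, 524 → median = 476
|x − 476|: 53, 117, 8, 2, 27, 0, 48, 26, 14
Sorted deviations: 0, 2, 8, 14, 26, 27, 48, 53, 117 → MAD = 26

26 ms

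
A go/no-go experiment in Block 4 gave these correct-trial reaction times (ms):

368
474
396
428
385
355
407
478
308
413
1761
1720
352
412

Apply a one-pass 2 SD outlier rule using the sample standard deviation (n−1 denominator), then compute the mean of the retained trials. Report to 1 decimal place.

n = 14, ΣRT = 8257, M = 589.786
Σ(x−M)² = 3117224.36; s = √(3117224.36/13) = 489.680
Cutoffs: 589.786 ± 2·489.680 → [-389.6, 1569.1]
Outside: 1720, 1761 → excluded.
Retained (n=12): Σ = 4776, mean = 4776/12 = 398.000

398.0 ms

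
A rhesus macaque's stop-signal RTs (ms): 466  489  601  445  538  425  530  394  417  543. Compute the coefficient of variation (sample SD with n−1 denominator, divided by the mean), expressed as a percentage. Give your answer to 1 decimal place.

n = 10, Σ = 4848, M = 484.8000
Σ(x−M)² = 40135.600; s = √(40135.600/9) = 66.7796
CV = 66.7796 / 484.8000 = 0.13775 = 13.775%

13.8%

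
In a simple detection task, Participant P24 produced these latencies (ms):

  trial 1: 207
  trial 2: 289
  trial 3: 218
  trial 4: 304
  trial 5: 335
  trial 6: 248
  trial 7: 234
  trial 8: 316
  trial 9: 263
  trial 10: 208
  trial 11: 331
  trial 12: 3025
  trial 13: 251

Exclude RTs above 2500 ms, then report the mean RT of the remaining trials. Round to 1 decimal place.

Excluded: 3025
Retained (n=12): Σ = 3204
Mean = 3204/12 = 267.0000

267.0 ms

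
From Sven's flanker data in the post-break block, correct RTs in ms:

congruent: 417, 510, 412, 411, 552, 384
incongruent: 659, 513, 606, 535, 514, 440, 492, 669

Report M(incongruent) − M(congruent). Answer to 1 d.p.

105.8 ms

M(congruent) = 2686/6 = 447.667
M(incongruent) = 4428/8 = 553.500
Difference = 553.500 − 447.667 = 105.833 ms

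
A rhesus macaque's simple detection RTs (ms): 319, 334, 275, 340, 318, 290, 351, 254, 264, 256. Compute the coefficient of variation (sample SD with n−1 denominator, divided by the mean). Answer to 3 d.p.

n = 10, Σ = 3001, M = 300.1000
Σ(x−M)² = 12114.900; s = √(12114.900/9) = 36.6892
CV = 36.6892 / 300.1000 = 0.12226

0.122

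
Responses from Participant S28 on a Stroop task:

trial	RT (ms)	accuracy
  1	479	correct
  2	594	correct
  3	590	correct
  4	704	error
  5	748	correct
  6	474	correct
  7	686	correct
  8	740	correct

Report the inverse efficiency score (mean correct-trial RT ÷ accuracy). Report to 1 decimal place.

Correct trials (n=7): 479, 594, 590, 748, 474, 686, 740
Mean correct RT = 4311/7 = 615.8571 ms
Proportion correct = 7/8
IES = 615.8571 / (7/8) = 703.837 ms

703.8 ms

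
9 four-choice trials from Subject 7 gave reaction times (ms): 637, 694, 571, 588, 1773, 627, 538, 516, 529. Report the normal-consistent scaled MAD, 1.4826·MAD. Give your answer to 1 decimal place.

74.1 ms

Sorted: 516, 529, 538, 571, 588, 627, 637, 694, 1773 → median = 588
|x − 588| sorted: 0, 17, 39, 49, 50, 59, 72, 106, 1185 → MAD = 50
Robust SD ≈ 1.4826 × 50 = 74.130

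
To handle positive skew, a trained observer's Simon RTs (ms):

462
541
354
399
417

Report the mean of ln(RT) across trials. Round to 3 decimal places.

6.064

ln(RT): 6.1356, 6.2934, 5.8693, 5.9890, 6.0331
Σ ln(RT) = 30.3203
Mean = 30.3203/5 = 6.06407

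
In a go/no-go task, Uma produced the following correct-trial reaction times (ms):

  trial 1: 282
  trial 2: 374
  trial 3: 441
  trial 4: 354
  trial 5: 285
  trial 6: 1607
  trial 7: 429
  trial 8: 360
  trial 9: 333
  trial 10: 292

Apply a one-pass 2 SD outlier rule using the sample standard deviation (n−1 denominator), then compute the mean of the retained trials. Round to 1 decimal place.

n = 10, ΣRT = 4757, M = 475.700
Σ(x−M)² = 1449760.10; s = √(1449760.10/9) = 401.353
Cutoffs: 475.700 ± 2·401.353 → [-327.0, 1278.4]
Outside: 1607 → excluded.
Retained (n=9): Σ = 3150, mean = 3150/9 = 350.000

350.0 ms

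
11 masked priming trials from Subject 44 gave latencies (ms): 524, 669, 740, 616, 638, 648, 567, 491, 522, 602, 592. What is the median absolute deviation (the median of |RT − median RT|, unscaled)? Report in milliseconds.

Sorted: 491, 522, 524, 567, 592, 602, 616, 638, 648, 669, 740 → median = 602
|x − 602|: 78, 67, 138, 14, 36, 46, 35, 111, 80, 0, 10
Sorted deviations: 0, 10, 14, 35, 36, 46, 67, 78, 80, 111, 138 → MAD = 46

46 ms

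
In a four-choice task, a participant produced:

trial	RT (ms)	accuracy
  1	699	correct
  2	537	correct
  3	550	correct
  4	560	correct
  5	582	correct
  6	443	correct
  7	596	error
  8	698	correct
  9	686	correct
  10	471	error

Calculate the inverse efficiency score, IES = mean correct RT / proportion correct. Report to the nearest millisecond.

743 ms

Correct trials (n=8): 699, 537, 550, 560, 582, 443, 698, 686
Mean correct RT = 4755/8 = 594.3750 ms
Proportion correct = 8/10
IES = 594.3750 / (8/10) = 742.969 ms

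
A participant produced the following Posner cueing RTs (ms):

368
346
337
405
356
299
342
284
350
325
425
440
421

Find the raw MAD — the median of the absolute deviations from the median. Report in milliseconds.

Sorted: 284, 299, 325, 337, 342, 346, 350, 356, 368, 405, 421, 425, 440 → median = 350
|x − 350|: 18, 4, 13, 55, 6, 51, 8, 66, 0, 25, 75, 90, 71
Sorted deviations: 0, 4, 6, 8, 13, 18, 25, 51, 55, 66, 71, 75, 90 → MAD = 25

25 ms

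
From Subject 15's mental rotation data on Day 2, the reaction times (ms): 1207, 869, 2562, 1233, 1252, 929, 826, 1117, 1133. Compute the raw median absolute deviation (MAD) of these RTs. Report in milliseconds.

Sorted: 826, 869, 929, 1117, 1133, 1207, 1233, 1252, 2562 → median = 1133
|x − 1133|: 74, 264, 1429, 100, 119, 204, 307, 16, 0
Sorted deviations: 0, 16, 74, 100, 119, 204, 264, 307, 1429 → MAD = 119

119 ms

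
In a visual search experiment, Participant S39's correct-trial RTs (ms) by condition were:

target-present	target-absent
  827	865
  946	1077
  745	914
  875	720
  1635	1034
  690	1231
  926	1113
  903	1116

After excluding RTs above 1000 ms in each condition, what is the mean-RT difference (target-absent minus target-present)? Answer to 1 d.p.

target-present: exclude 1635
target-absent: exclude 1077, 1034, 1231, 1113, 1116
M(target-present) = 5912/7 = 844.571
M(target-absent) = 2499/3 = 833.000
Difference = 833.000 − 844.571 = -11.571 ms

-11.6 ms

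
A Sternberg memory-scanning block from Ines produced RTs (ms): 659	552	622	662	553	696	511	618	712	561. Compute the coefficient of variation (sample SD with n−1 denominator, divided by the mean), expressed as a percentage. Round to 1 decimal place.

n = 10, Σ = 6146, M = 614.6000
Σ(x−M)² = 41716.400; s = √(41716.400/9) = 68.0820
CV = 68.0820 / 614.6000 = 0.11077 = 11.077%

11.1%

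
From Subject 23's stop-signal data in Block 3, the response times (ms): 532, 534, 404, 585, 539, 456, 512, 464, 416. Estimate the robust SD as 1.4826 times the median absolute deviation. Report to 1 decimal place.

Sorted: 404, 416, 456, 464, 512, 532, 534, 539, 585 → median = 512
|x − 512| sorted: 0, 20, 22, 27, 48, 56, 73, 96, 108 → MAD = 48
Robust SD ≈ 1.4826 × 48 = 71.165

71.2 ms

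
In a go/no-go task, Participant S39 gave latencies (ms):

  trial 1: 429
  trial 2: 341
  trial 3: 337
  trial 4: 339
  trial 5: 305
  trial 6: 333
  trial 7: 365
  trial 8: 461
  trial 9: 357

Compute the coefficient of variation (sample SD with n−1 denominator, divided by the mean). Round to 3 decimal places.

n = 9, Σ = 3267, M = 363.0000
Σ(x−M)² = 20000.000; s = √(20000.000/8) = 50.0000
CV = 50.0000 / 363.0000 = 0.13774

0.138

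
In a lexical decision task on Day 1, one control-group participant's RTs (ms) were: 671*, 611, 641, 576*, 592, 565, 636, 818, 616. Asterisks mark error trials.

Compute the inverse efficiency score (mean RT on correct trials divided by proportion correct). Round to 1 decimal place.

Correct trials (n=7): 611, 641, 592, 565, 636, 818, 616
Mean correct RT = 4479/7 = 639.8571 ms
Proportion correct = 7/9
IES = 639.8571 / (7/9) = 822.673 ms

822.7 ms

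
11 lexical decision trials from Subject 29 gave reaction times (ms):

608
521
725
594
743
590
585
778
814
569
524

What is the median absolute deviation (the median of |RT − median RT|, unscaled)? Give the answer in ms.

70 ms

Sorted: 521, 524, 569, 585, 590, 594, 608, 725, 743, 778, 814 → median = 594
|x − 594|: 14, 73, 131, 0, 149, 4, 9, 184, 220, 25, 70
Sorted deviations: 0, 4, 9, 14, 25, 70, 73, 131, 149, 184, 220 → MAD = 70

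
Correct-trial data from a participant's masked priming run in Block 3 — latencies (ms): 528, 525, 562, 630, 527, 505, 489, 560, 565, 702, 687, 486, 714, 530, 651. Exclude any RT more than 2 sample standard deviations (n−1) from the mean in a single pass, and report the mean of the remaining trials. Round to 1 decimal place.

577.4 ms

n = 15, ΣRT = 8661, M = 577.400
Σ(x−M)² = 86457.60; s = √(86457.60/14) = 78.585
Cutoffs: 577.400 ± 2·78.585 → [420.2, 734.6]
No RTs fall outside the cutoffs; all 15 retained. Mean = 8661/15 = 577.400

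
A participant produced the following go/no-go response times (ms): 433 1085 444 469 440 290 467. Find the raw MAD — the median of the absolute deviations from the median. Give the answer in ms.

Sorted: 290, 433, 440, 444, 467, 469, 1085 → median = 444
|x − 444|: 11, 641, 0, 25, 4, 154, 23
Sorted deviations: 0, 4, 11, 23, 25, 154, 641 → MAD = 23

23 ms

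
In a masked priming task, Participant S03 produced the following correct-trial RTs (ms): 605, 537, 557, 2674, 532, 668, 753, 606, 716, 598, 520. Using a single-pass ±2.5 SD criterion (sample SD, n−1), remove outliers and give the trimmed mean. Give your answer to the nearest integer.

n = 11, ΣRT = 8766, M = 796.909
Σ(x−M)² = 3933366.91; s = √(3933366.91/10) = 627.166
Cutoffs: 796.909 ± 2.5·627.166 → [-771.0, 2364.8]
Outside: 2674 → excluded.
Retained (n=10): Σ = 6092, mean = 6092/10 = 609.200

609 ms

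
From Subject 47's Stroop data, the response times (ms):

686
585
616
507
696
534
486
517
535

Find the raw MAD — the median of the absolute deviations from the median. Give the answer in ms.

Sorted: 486, 507, 517, 534, 535, 585, 616, 686, 696 → median = 535
|x − 535|: 151, 50, 81, 28, 161, 1, 49, 18, 0
Sorted deviations: 0, 1, 18, 28, 49, 50, 81, 151, 161 → MAD = 49

49 ms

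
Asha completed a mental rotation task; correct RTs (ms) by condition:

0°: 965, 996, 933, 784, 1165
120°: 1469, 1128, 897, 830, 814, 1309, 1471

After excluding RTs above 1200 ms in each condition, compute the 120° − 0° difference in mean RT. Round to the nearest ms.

120°: exclude 1469, 1309, 1471
M(0°) = 4843/5 = 968.600
M(120°) = 3669/4 = 917.250
Difference = 917.250 − 968.600 = -51.350 ms

-51 ms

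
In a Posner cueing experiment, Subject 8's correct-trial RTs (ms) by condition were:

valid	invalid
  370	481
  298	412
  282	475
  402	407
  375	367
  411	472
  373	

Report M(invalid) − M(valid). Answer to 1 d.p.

M(valid) = 2511/7 = 358.714
M(invalid) = 2614/6 = 435.667
Difference = 435.667 − 358.714 = 76.952 ms

77.0 ms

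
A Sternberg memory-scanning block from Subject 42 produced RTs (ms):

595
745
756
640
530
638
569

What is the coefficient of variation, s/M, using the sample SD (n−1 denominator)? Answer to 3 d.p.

n = 7, Σ = 4473, M = 639.0000
Σ(x−M)² = 43644.000; s = √(43644.000/6) = 85.2877
CV = 85.2877 / 639.0000 = 0.13347

0.133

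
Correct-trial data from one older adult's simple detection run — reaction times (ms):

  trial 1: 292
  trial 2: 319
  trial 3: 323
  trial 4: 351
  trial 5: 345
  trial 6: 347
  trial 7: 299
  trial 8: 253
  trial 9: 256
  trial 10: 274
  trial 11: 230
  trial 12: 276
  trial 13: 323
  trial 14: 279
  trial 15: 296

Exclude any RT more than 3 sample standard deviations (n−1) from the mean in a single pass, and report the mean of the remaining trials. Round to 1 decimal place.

n = 15, ΣRT = 4463, M = 297.533
Σ(x−M)² = 18981.73; s = √(18981.73/14) = 36.822
Cutoffs: 297.533 ± 3·36.822 → [187.1, 408.0]
No RTs fall outside the cutoffs; all 15 retained. Mean = 4463/15 = 297.533

297.5 ms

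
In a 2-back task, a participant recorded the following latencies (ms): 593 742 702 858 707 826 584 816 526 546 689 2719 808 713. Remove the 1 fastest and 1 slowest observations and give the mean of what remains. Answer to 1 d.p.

715.3 ms

Sorted: 526, 546, 584, 593, 689, 702, 707, 713, 742, 808, 816, 826, 858, 2719
Drop lowest 1 (526) and highest 1 (2719)
Remaining (n=12): Σ = 8584, mean = 8584/12 = 715.333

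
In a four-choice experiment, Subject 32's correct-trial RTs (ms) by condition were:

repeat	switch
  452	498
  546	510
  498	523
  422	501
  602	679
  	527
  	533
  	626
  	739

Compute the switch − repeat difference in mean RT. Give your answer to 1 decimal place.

M(repeat) = 2520/5 = 504.000
M(switch) = 5136/9 = 570.667
Difference = 570.667 − 504.000 = 66.667 ms

66.7 ms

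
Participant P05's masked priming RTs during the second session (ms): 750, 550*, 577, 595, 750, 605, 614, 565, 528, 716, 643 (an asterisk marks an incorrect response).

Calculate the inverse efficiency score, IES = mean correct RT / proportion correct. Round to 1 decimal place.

697.7 ms

Correct trials (n=10): 750, 577, 595, 750, 605, 614, 565, 528, 716, 643
Mean correct RT = 6343/10 = 634.3000 ms
Proportion correct = 10/11
IES = 634.3000 / (10/11) = 697.730 ms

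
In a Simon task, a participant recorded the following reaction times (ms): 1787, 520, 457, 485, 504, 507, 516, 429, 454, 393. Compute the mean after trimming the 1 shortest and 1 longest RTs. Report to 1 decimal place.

484.0 ms

Sorted: 393, 429, 454, 457, 485, 504, 507, 516, 520, 1787
Drop lowest 1 (393) and highest 1 (1787)
Remaining (n=8): Σ = 3872, mean = 3872/8 = 484.000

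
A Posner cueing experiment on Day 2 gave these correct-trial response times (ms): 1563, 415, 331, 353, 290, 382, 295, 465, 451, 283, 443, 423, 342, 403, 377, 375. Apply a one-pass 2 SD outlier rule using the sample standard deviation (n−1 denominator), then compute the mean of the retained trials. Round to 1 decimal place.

n = 16, ΣRT = 7191, M = 449.438
Σ(x−M)² = 1371527.94; s = √(1371527.94/15) = 302.383
Cutoffs: 449.438 ± 2·302.383 → [-155.3, 1054.2]
Outside: 1563 → excluded.
Retained (n=15): Σ = 5628, mean = 5628/15 = 375.200

375.2 ms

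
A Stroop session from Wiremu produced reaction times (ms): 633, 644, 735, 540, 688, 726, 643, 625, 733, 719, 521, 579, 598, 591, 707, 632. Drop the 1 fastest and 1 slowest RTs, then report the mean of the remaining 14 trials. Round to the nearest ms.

Sorted: 521, 540, 579, 591, 598, 625, 632, 633, 643, 644, 688, 707, 719, 726, 733, 735
Drop lowest 1 (521) and highest 1 (735)
Remaining (n=14): Σ = 9058, mean = 9058/14 = 647.000

647 ms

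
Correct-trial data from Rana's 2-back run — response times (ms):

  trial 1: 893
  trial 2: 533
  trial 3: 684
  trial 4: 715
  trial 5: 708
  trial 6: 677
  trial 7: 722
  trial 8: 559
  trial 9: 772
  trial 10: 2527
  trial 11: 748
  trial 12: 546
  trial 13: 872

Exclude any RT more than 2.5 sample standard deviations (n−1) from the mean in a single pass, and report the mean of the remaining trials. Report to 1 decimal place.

n = 13, ΣRT = 10956, M = 842.769
Σ(x−M)² = 3220314.31; s = √(3220314.31/12) = 518.034
Cutoffs: 842.769 ± 2.5·518.034 → [-452.3, 2137.9]
Outside: 2527 → excluded.
Retained (n=12): Σ = 8429, mean = 8429/12 = 702.417

702.4 ms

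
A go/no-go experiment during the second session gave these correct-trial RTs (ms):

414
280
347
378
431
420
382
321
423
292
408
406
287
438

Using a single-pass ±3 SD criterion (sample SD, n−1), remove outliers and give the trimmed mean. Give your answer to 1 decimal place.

373.4 ms

n = 14, ΣRT = 5227, M = 373.357
Σ(x−M)² = 42383.21; s = √(42383.21/13) = 57.099
Cutoffs: 373.357 ± 3·57.099 → [202.1, 544.7]
No RTs fall outside the cutoffs; all 14 retained. Mean = 5227/14 = 373.357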